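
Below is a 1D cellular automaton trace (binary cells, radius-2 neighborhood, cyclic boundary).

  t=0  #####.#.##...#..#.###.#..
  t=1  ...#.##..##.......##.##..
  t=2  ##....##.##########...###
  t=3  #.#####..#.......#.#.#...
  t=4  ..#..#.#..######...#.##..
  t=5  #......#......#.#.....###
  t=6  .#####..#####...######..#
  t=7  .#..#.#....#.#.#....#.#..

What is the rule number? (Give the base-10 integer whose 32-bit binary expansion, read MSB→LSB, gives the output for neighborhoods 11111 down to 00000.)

1202803019

  nb #####: next=.  (t=0,i=2, bit31=0)
  nb ####.: next=#  (t=0,i=3, bit30=1)
  nb ###.#: next=.  (t=0,i=4, bit29=0)
  nb ###..: next=.  (t=2,i=1, bit28=0)
  nb ##.##: next=.  (t=1,i=20, bit27=0)
  nb ##.#.: next=#  (t=0,i=5, bit26=1)
  nb ##..#: next=#  (t=1,i=7, bit25=1)
  nb ##...: next=#  (t=0,i=10, bit24=1)
  nb #.###: next=#  (t=0,i=18, bit23=1)
  nb #.##.: next=.  (t=0,i=8, bit22=0)
  nb #.#.#: next=#  (t=0,i=6, bit21=1)
  nb #.#..: next=#  (t=0,i=22, bit20=1)
  nb #..##: next=.  (t=0,i=24, bit19=0)
  nb #..#.: next=.  (t=0,i=15, bit18=0)
  nb #...#: next=.  (t=0,i=11, bit17=0)
  nb #....: next=#  (t=1,i=12, bit16=1)
  nb .####: next=.  (t=0,i=1, bit15=0)
  nb .###.: next=#  (t=0,i=19, bit14=1)
  nb .##.#: next=.  (t=1,i=19, bit13=0)
  nb .##..: next=#  (t=0,i=9, bit12=1)
  nb .#.##: next=.  (t=0,i=7, bit11=0)
  nb .#.#.: next=.  (t=3,i=18, bit10=0)
  nb .#..#: next=.  (t=0,i=14, bit9=0)
  nb .#...: next=#  (t=3,i=10, bit8=1)
  nb ..###: next=.  (t=0,i=0, bit7=0)
  nb ..##.: next=#  (t=1,i=9, bit6=1)
  nb ..#.#: next=.  (t=0,i=16, bit5=0)
  nb ..#..: next=.  (t=0,i=13, bit4=0)
  nb ...##: next=#  (t=1,i=17, bit3=1)
  nb ...#.: next=.  (t=0,i=12, bit2=0)
  nb ....#: next=#  (t=1,i=1, bit1=1)
  nb .....: next=#  (t=1,i=0, bit0=1)
  bits 01000111101100010101000101001011 = 1202803019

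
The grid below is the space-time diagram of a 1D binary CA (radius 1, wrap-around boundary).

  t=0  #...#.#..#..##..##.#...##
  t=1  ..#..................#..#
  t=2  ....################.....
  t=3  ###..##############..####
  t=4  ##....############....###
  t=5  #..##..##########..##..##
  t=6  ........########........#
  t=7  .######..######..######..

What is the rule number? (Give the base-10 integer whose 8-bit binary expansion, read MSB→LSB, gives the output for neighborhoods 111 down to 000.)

129

  ###|#  b7=1 t=0,i=24
  ##.|.  b6=0 t=0,i=0
  #.#|.  b5=0 t=0,i=5
  #..|.  b4=0 t=0,i=1
  .##|.  b3=0 t=0,i=12
  .#.|.  b2=0 t=0,i=4
  ..#|.  b1=0 t=0,i=3
  ...|#  b0=1 t=0,i=2
  bits 10000001 = 129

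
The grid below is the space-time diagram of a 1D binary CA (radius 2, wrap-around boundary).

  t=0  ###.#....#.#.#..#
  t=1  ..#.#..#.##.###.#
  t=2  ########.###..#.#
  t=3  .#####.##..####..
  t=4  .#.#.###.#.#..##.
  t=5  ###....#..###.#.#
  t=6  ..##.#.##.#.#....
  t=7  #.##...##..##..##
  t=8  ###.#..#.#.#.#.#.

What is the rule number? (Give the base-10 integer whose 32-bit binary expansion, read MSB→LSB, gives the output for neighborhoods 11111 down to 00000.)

  nb #####: next=#  (t=2,i=1, bit31=1)
  nb ####.: next=.  (t=0,i=1, bit30=0)
  nb ###.#: next=#  (t=0,i=2, bit29=1)
  nb ###..: next=#  (t=2,i=11, bit28=1)
  nb ##.##: next=#  (t=1,i=11, bit27=1)
  nb ##.#.: next=.  (t=0,i=3, bit26=0)
  nb ##..#: next=#  (t=2,i=12, bit25=1)
  nb ##...: next=#  (t=3,i=15, bit24=1)
  nb #.###: next=.  (t=1,i=12, bit23=0)
  nb #.##.: next=#  (t=1,i=9, bit22=1)
  nb #.#.#: next=.  (t=0,i=11, bit21=0)
  nb #.#..: next=#  (t=0,i=4, bit20=1)
  nb #..##: next=.  (t=0,i=15, bit19=0)
  nb #..#.: next=#  (t=1,i=1, bit18=1)
  nb #...#: next=.  (t=3,i=16, bit17=0)
  nb #....: next=.  (t=0,i=6, bit16=0)
  nb .####: next=.  (t=0,i=0, bit15=0)
  nb .###.: next=.  (t=1,i=13, bit14=0)
  nb .##.#: next=#  (t=1,i=10, bit13=1)
  nb .##..: next=.  (t=3,i=8, bit12=0)
  nb .#.##: next=.  (t=1,i=8, bit11=0)
  nb .#.#.: next=#  (t=0,i=10, bit10=1)
  nb .#..#: next=#  (t=0,i=14, bit9=1)
  nb .#...: next=.  (t=0,i=5, bit8=0)
  nb ..###: next=#  (t=0,i=16, bit7=1)
  nb ..##.: next=#  (t=4,i=14, bit6=1)
  nb ..#.#: next=#  (t=0,i=9, bit5=1)
  nb ..#..: next=#  (t=5,i=7, bit4=1)
  nb ...##: next=.  (t=3,i=0, bit3=0)
  nb ...#.: next=.  (t=0,i=8, bit2=0)
  nb ....#: next=#  (t=0,i=7, bit1=1)
  nb .....: next=#  (t=6,i=15, bit0=1)
  bits 10111011010101000010011011110011 = 3142854387

3142854387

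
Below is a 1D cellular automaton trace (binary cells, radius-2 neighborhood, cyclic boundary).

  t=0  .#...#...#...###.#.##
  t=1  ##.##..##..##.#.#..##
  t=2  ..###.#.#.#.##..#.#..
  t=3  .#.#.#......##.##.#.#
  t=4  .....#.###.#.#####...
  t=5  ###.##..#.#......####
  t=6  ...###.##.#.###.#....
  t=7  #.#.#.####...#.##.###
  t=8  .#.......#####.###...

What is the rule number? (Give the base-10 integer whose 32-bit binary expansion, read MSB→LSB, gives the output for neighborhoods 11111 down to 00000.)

  [31] ##### => .  t=4,i=15
  [30] ####. => .  t=1,i=0
  [29] ###.# => .  t=0,i=15
  [28] ###.. => #  t=4,i=17
  [27] ##.## => #  t=1,i=2
  [26] ##.#. => #  t=0,i=0
  [25] ##..# => .  t=1,i=5
  [24] ##... => #  t=4,i=18
  [23] #.### => .  t=4,i=7
  [22] #.##. => #  t=0,i=19
  [21] #.#.# => .  t=0,i=17
  [20] #.#.. => #  t=0,i=1
  [19] #..## => #  t=1,i=6
  [18] #..#. => #  t=2,i=15
  [17] #...# => #  t=0,i=3
  [16] #.... => #  t=2,i=20
  [15] .#### => .  t=1,i=20
  [14] .###. => #  t=0,i=14
  [13] .##.# => #  t=0,i=20
  [12] .##.. => #  t=1,i=4
  [11] .#.## => .  t=0,i=18
  [10] .#.#. => .  t=1,i=15
  [9] .#..# => .  t=1,i=17
  [8] .#... => .  t=0,i=2
  [7] ..### => .  t=0,i=13
  [6] ..##. => .  t=1,i=7
  [5] ..#.# => #  t=2,i=16
  [4] ..#.. => .  t=0,i=5
  [3] ...## => #  t=0,i=12
  [2] ...#. => #  t=0,i=4
  [1] ....# => .  t=2,i=0
  [0] ..... => #  t=3,i=8
  bits 00011101010111110111000000101101 = 492793901

492793901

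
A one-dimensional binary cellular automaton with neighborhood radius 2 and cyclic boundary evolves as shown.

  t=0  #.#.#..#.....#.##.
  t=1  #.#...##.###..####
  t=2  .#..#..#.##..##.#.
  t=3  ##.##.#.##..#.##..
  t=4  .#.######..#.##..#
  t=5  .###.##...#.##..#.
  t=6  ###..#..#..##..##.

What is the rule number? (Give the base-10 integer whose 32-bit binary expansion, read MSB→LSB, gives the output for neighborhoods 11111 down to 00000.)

2230282387

  ##### -> #   bit 31 = 1  t=1,i=16
  ####. -> .   bit 30 = 0  t=1,i=17
  ###.# -> .   bit 29 = 0  t=1,i=0
  ###.. -> .   bit 28 = 0  t=1,i=11
  ##.## -> .   bit 27 = 0  t=1,i=8
  ##.#. -> #   bit 26 = 1  t=0,i=17
  ##..# -> .   bit 25 = 0  t=1,i=12
  ##... -> .   bit 24 = 0  t=5,i=7
  #.### -> #   bit 23 = 1  t=1,i=9
  #.##. -> #   bit 22 = 1  t=0,i=15
  #.#.# -> #   bit 21 = 1  t=0,i=0
  #.#.. -> .   bit 20 = 0  t=0,i=4
  #..## -> #   bit 19 = 1  t=1,i=13
  #..#. -> #   bit 18 = 1  t=0,i=6
  #...# -> #   bit 17 = 1  t=1,i=4
  #.... -> #   bit 16 = 1  t=0,i=9
  .#### -> .   bit 15 = 0  t=1,i=15
  .###. -> #   bit 14 = 1  t=1,i=10
  .##.# -> #   bit 13 = 1  t=0,i=16
  .##.. -> .   bit 12 = 0  t=2,i=10
  .#.## -> #   bit 11 = 1  t=0,i=14
  .#.#. -> .   bit 10 = 0  t=0,i=1
  .#..# -> .   bit 9 = 0  t=0,i=5
  .#... -> .   bit 8 = 0  t=0,i=8
  ..### -> #   bit 7 = 1  t=1,i=14
  ..##. -> .   bit 6 = 0  t=1,i=6
  ..#.# -> .   bit 5 = 0  t=0,i=13
  ..#.. -> #   bit 4 = 1  t=0,i=7
  ...## -> .   bit 3 = 0  t=1,i=5
  ...#. -> .   bit 2 = 0  t=0,i=12
  ....# -> #   bit 1 = 1  t=0,i=11
  ..... -> #   bit 0 = 1  t=0,i=10
  bits 10000100111011110110100010010011 = 2230282387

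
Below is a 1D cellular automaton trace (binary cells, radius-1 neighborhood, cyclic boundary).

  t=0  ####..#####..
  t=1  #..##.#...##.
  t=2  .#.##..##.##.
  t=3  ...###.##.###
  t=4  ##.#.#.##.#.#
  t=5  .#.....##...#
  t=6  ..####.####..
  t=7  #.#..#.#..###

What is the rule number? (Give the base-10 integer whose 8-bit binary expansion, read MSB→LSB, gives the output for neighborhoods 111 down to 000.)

89

  ###|.  b7=0 t=0,i=1
  ##.|#  b6=1 t=0,i=3
  #.#|.  b5=0 t=1,i=5
  #..|#  b4=1 t=0,i=4
  .##|#  b3=1 t=0,i=0
  .#.|.  b2=0 t=1,i=0
  ..#|.  b1=0 t=0,i=5
  ...|#  b0=1 t=1,i=8
  bits 01011001 = 89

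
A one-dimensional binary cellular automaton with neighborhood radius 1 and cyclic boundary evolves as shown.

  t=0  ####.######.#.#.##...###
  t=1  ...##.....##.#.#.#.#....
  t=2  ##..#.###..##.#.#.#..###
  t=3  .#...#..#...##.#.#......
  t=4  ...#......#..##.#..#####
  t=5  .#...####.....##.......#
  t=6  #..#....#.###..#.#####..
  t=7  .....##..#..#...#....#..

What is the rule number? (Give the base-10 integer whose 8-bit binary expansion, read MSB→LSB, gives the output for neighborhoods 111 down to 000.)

  ### -> .   bit 7 = 0  t=0,i=0
  ##. -> #   bit 6 = 1  t=0,i=3
  #.# -> #   bit 5 = 1  t=0,i=4
  #.. -> .   bit 4 = 0  t=0,i=18
  .## -> .   bit 3 = 0  t=0,i=5
  .#. -> .   bit 2 = 0  t=0,i=12
  ..# -> .   bit 1 = 0  t=0,i=20
  ... -> #   bit 0 = 1  t=0,i=19
  bits 01100001 = 97

97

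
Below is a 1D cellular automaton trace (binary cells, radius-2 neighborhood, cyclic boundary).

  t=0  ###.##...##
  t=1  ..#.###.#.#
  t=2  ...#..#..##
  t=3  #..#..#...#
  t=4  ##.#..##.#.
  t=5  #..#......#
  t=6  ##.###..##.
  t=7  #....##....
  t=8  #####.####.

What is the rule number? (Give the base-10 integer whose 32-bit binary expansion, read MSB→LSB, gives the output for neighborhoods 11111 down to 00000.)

860986650

  #####|.  b31=0 t=0,i=0
  ####.|.  b30=0 t=0,i=1
  ###.#|#  b29=1 t=0,i=2
  ###..|#  b28=1 t=6,i=5
  ##.##|.  b27=0 t=0,i=3
  ##.#.|.  b26=0 t=1,i=7
  ##..#|#  b25=1 t=3,i=1
  ##...|#  b24=1 t=0,i=6
  #.###|.  b23=0 t=1,i=4
  #.##.|#  b22=1 t=0,i=4
  #.#.#|.  b21=0 t=1,i=8
  #.#..|#  b20=1 t=1,i=10
  #..##|.  b19=0 t=2,i=8
  #..#.|.  b18=0 t=1,i=1
  #...#|.  b17=0 t=0,i=7
  #....|#  b16=1 t=5,i=5
  .####|#  b15=1 t=0,i=10
  .###.|.  b14=0 t=1,i=5
  .##.#|.  b13=0 t=4,i=1
  .##..|#  b12=1 t=0,i=5
  .#.##|#  b11=1 t=1,i=3
  .#.#.|#  b10=1 t=1,i=9
  .#..#|.  b9=0 t=1,i=0
  .#...|#  b8=1 t=3,i=7
  ..###|.  b7=0 t=0,i=9
  ..##.|.  b6=0 t=2,i=9
  ..#.#|.  b5=0 t=1,i=2
  ..#..|#  b4=1 t=2,i=3
  ...##|#  b3=1 t=0,i=8
  ...#.|.  b2=0 t=2,i=2
  ....#|#  b1=1 t=5,i=8
  .....|.  b0=0 t=5,i=6
  bits 00110011010100011001110100011010 = 860986650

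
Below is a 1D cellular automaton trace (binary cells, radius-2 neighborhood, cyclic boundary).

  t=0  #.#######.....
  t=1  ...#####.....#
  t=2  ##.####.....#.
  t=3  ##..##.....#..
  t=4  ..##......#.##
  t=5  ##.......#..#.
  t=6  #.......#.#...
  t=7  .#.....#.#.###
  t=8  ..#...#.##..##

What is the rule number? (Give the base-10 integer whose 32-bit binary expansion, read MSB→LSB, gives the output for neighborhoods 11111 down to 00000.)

3798656900

  #####|#  b31=1 t=0,i=4
  ####.|#  b30=1 t=0,i=7
  ###.#|#  b29=1 t=7,i=13
  ###..|.  b28=0 t=0,i=8
  ##.##|.  b27=0 t=2,i=2
  ##.#.|.  b26=0 t=7,i=0
  ##..#|#  b25=1 t=3,i=2
  ##...|.  b24=0 t=0,i=9
  #.###|.  b23=0 t=0,i=2
  #.##.|#  b22=1 t=2,i=0
  #.#.#|#  b21=1 t=7,i=9
  #.#..|.  b20=0 t=6,i=10
  #..##|#  b19=1 t=3,i=3
  #..#.|.  b18=0 t=5,i=11
  #...#|#  b17=1 t=1,i=1
  #....|.  b16=0 t=0,i=10
  .####|#  b15=1 t=0,i=3
  .###.|#  b14=1 t=7,i=12
  .##.#|#  b13=1 t=2,i=1
  .##..|.  b12=0 t=3,i=1
  .#.##|.  b11=0 t=0,i=1
  .#.#.|#  b10=1 t=6,i=9
  .#..#|#  b9=1 t=3,i=12
  .#...|#  b8=1 t=1,i=0
  ..###|#  b7=1 t=1,i=3
  ..##.|.  b6=0 t=3,i=0
  ..#.#|.  b5=0 t=0,i=0
  ..#..|.  b4=0 t=1,i=13
  ...##|.  b3=0 t=1,i=2
  ...#.|#  b2=1 t=0,i=13
  ....#|.  b1=0 t=0,i=12
  .....|.  b0=0 t=0,i=11
  bits 11100010011010101110011110000100 = 3798656900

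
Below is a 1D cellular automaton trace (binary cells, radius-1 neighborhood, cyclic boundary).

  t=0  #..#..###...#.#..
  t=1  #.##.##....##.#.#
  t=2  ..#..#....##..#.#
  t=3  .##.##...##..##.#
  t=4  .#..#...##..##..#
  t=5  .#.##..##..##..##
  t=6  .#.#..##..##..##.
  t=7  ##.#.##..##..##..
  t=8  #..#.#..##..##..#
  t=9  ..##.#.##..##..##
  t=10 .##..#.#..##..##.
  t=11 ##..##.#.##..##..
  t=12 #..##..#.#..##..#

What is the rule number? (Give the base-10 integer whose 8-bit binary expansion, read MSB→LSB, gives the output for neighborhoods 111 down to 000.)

14

  ###|.  b7=0 t=0,i=7
  ##.|.  b6=0 t=0,i=8
  #.#|.  b5=0 t=0,i=13
  #..|.  b4=0 t=0,i=1
  .##|#  b3=1 t=0,i=6
  .#.|#  b2=1 t=0,i=0
  ..#|#  b1=1 t=0,i=2
  ...|.  b0=0 t=0,i=10
  bits 00001110 = 14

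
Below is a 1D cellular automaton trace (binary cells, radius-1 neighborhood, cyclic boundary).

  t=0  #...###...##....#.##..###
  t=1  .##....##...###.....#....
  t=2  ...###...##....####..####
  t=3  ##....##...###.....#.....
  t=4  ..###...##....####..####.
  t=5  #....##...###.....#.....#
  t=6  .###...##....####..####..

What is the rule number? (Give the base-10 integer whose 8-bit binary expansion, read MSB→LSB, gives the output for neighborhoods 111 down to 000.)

  ### -> .   bit 7 = 0  t=0,i=5
  ##. -> .   bit 6 = 0  t=0,i=0
  #.# -> .   bit 5 = 0  t=0,i=17
  #.. -> #   bit 4 = 1  t=0,i=1
  .## -> .   bit 3 = 0  t=0,i=4
  .#. -> .   bit 2 = 0  t=0,i=16
  ..# -> .   bit 1 = 0  t=0,i=3
  ... -> #   bit 0 = 1  t=0,i=2
  bits 00010001 = 17

17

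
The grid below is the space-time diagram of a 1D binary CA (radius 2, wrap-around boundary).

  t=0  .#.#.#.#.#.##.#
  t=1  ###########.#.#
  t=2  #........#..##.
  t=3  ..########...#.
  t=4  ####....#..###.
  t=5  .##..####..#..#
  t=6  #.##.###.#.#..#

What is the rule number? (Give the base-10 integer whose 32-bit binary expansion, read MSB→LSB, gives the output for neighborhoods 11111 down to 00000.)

  #####|.  b31=0 t=1,i=1
  ####.|#  b30=1 t=1,i=9
  ###.#|.  b29=0 t=1,i=10
  ###..|.  b28=0 t=3,i=9
  ##.##|#  b27=1 t=4,i=14
  ##.#.|.  b26=0 t=0,i=13
  ##..#|#  b25=1 t=5,i=3
  ##...|.  b24=0 t=3,i=10
  #.###|.  b23=0 t=1,i=14
  #.##.|.  b22=0 t=0,i=11
  #.#.#|#  b21=1 t=0,i=1
  #.#..|.  b20=0 t=2,i=0
  #..##|.  b19=0 t=2,i=11
  #..#.|.  b18=0 t=5,i=10
  #...#|#  b17=1 t=3,i=0
  #....|#  b16=1 t=2,i=2
  .####|#  b15=1 t=1,i=0
  .###.|.  b14=0 t=4,i=12
  .##.#|#  b13=1 t=0,i=12
  .##..|#  b12=1 t=5,i=2
  .#.##|#  b11=1 t=0,i=10
  .#.#.|#  b10=1 t=0,i=0
  .#..#|.  b9=0 t=2,i=10
  .#...|.  b8=0 t=2,i=1
  ..###|#  b7=1 t=3,i=2
  ..##.|.  b6=0 t=2,i=12
  ..#.#|#  b5=1 t=5,i=14
  ..#..|#  b4=1 t=2,i=9
  ...##|#  b3=1 t=3,i=1
  ...#.|#  b2=1 t=2,i=8
  ....#|#  b1=1 t=2,i=7
  .....|#  b0=1 t=2,i=3
  bits 01001010001000111011110010111111 = 1243856063

1243856063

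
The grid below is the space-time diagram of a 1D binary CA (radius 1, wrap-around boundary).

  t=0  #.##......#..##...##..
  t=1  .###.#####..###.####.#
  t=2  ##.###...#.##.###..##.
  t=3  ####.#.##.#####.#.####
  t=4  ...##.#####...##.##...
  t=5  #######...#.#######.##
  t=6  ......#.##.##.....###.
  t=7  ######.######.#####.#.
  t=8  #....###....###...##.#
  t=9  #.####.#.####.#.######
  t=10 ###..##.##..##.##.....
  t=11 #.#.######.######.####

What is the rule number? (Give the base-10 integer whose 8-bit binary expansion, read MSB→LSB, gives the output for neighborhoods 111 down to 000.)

107

  ### -> .   bit 7 = 0  t=1,i=2
  ##. -> #   bit 6 = 1  t=0,i=3
  #.# -> #   bit 5 = 1  t=0,i=1
  #.. -> .   bit 4 = 0  t=0,i=4
  .## -> #   bit 3 = 1  t=0,i=2
  .#. -> .   bit 2 = 0  t=0,i=0
  ..# -> #   bit 1 = 1  t=0,i=9
  ... -> #   bit 0 = 1  t=0,i=5
  bits 01101011 = 107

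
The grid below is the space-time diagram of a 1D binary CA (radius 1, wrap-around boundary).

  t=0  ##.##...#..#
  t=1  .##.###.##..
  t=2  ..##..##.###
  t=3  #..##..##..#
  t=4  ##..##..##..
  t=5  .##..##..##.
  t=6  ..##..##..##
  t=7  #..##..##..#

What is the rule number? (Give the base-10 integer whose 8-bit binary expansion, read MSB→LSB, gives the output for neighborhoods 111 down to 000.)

  ###|.  b7=0 t=0,i=0
  ##.|#  b6=1 t=0,i=1
  #.#|#  b5=1 t=0,i=2
  #..|#  b4=1 t=0,i=5
  .##|.  b3=0 t=0,i=3
  .#.|#  b2=1 t=0,i=8
  ..#|.  b1=0 t=0,i=7
  ...|#  b0=1 t=0,i=6
  bits 01110101 = 117

117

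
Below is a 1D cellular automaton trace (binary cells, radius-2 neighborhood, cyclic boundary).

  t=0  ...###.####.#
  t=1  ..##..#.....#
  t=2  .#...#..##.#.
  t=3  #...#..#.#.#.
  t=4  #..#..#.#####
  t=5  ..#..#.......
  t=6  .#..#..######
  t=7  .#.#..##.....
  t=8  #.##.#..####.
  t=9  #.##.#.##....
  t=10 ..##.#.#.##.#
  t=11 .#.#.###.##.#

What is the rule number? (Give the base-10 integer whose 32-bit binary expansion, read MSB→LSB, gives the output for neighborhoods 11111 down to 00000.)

  #####|.  b31=0 t=4,i=10
  ####.|.  b30=0 t=0,i=9
  ###.#|.  b29=0 t=0,i=5
  ###..|.  b28=0 t=4,i=0
  ##.##|#  b27=1 t=0,i=6
  ##.#.|.  b26=0 t=0,i=11
  ##..#|.  b25=0 t=1,i=4
  ##...|#  b24=1 t=7,i=8
  #.###|.  b23=0 t=0,i=7
  #.##.|#  b22=1 t=8,i=2
  #.#.#|#  b21=1 t=3,i=9
  #.#..|#  b20=1 t=0,i=12
  #..##|#  b19=1 t=1,i=1
  #..#.|#  b18=1 t=1,i=5
  #...#|.  b17=0 t=0,i=1
  #....|#  b16=1 t=1,i=8
  .####|.  b15=0 t=0,i=8
  .###.|.  b14=0 t=0,i=4
  .##.#|#  b13=1 t=2,i=9
  .##..|.  b12=0 t=1,i=3
  .#.##|.  b11=0 t=4,i=7
  .#.#.|#  b10=1 t=3,i=8
  .#..#|.  b9=0 t=1,i=0
  .#...|.  b8=0 t=0,i=0
  ..###|#  b7=1 t=0,i=3
  ..##.|.  b6=0 t=1,i=2
  ..#.#|.  b5=0 t=3,i=7
  ..#..|.  b4=0 t=1,i=6
  ...##|#  b3=1 t=0,i=2
  ...#.|#  b2=1 t=1,i=11
  ....#|.  b1=0 t=1,i=10
  .....|#  b0=1 t=1,i=9
  bits 00001001011111010010010010001101 = 159196301

159196301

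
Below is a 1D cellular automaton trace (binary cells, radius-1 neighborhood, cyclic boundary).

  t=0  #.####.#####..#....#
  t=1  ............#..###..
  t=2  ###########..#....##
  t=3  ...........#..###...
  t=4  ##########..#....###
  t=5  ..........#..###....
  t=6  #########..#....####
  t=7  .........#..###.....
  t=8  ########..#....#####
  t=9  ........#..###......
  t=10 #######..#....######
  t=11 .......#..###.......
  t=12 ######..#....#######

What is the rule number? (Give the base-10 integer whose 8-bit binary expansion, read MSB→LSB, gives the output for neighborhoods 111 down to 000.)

  nb ###: next=.  (t=0,i=3, bit7=0)
  nb ##.: next=.  (t=0,i=0, bit6=0)
  nb #.#: next=.  (t=0,i=1, bit5=0)
  nb #..: next=#  (t=0,i=12, bit4=1)
  nb .##: next=.  (t=0,i=2, bit3=0)
  nb .#.: next=.  (t=0,i=14, bit2=0)
  nb ..#: next=.  (t=0,i=13, bit1=0)
  nb ...: next=#  (t=0,i=16, bit0=1)
  bits 00010001 = 17

17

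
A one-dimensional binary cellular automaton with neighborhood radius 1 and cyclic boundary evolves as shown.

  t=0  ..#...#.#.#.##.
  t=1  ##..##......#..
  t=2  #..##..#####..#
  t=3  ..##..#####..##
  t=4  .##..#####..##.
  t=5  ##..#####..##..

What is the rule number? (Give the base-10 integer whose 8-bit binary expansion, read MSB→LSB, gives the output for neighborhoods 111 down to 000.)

139

  ### -> #   bit 7 = 1  t=2,i=8
  ##. -> .   bit 6 = 0  t=0,i=13
  #.# -> .   bit 5 = 0  t=0,i=7
  #.. -> .   bit 4 = 0  t=0,i=3
  .## -> #   bit 3 = 1  t=0,i=12
  .#. -> .   bit 2 = 0  t=0,i=2
  ..# -> #   bit 1 = 1  t=0,i=1
  ... -> #   bit 0 = 1  t=0,i=0
  bits 10001011 = 139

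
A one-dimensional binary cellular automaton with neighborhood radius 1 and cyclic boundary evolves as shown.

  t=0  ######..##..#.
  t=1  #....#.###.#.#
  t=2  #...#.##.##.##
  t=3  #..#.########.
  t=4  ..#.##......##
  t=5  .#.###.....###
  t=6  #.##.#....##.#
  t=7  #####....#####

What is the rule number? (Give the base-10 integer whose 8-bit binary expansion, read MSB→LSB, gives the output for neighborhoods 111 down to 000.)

106

  nb ###: next=.  (t=0,i=1, bit7=0)
  nb ##.: next=#  (t=0,i=5, bit6=1)
  nb #.#: next=#  (t=0,i=13, bit5=1)
  nb #..: next=.  (t=0,i=6, bit4=0)
  nb .##: next=#  (t=0,i=0, bit3=1)
  nb .#.: next=.  (t=0,i=12, bit2=0)
  nb ..#: next=#  (t=0,i=7, bit1=1)
  nb ...: next=.  (t=1,i=2, bit0=0)
  bits 01101010 = 106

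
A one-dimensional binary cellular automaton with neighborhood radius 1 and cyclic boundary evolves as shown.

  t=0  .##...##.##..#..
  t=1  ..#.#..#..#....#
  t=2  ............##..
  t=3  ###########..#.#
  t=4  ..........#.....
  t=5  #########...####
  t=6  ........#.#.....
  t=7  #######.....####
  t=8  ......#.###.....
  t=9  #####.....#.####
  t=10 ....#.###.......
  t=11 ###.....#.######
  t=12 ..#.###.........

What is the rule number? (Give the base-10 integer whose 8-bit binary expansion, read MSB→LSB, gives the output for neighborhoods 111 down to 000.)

  [7] ### => .  t=3,i=0
  [6] ##. => #  t=0,i=2
  [5] #.# => .  t=0,i=8
  [4] #.. => .  t=0,i=3
  [3] .## => .  t=0,i=1
  [2] .#. => .  t=0,i=13
  [1] ..# => .  t=0,i=0
  [0] ... => #  t=0,i=4
  bits 01000001 = 65

65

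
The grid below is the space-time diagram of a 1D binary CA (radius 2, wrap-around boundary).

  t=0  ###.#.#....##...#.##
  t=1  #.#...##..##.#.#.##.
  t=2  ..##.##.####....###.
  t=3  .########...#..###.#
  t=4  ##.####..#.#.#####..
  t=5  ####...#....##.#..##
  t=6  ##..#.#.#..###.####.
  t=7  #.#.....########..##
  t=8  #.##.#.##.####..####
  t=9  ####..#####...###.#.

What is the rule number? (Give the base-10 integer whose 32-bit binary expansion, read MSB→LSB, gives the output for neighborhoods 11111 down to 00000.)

2883087309

  nb #####: next=#  (t=0,i=0, bit31=1)
  nb ####.: next=.  (t=0,i=1, bit30=0)
  nb ###.#: next=#  (t=0,i=2, bit29=1)
  nb ###..: next=.  (t=2,i=11, bit28=0)
  nb ##.##: next=#  (t=2,i=4, bit27=1)
  nb ##.#.: next=.  (t=0,i=3, bit26=0)
  nb ##..#: next=#  (t=1,i=8, bit25=1)
  nb ##...: next=#  (t=0,i=13, bit24=1)
  nb #.###: next=#  (t=0,i=18, bit23=1)
  nb #.##.: next=#  (t=1,i=17, bit22=1)
  nb #.#.#: next=.  (t=0,i=4, bit21=0)
  nb #.#..: next=#  (t=0,i=6, bit20=1)
  nb #..##: next=#  (t=1,i=9, bit19=1)
  nb #..#.: next=.  (t=4,i=8, bit18=0)
  nb #...#: next=.  (t=0,i=14, bit17=0)
  nb #....: next=.  (t=0,i=8, bit16=0)
  nb .####: next=.  (t=0,i=19, bit15=0)
  nb .###.: next=#  (t=2,i=17, bit14=1)
  nb .##.#: next=#  (t=1,i=11, bit13=1)
  nb .##..: next=.  (t=0,i=12, bit12=0)
  nb .#.##: next=#  (t=0,i=17, bit11=1)
  nb .#.#.: next=.  (t=0,i=5, bit10=0)
  nb .#..#: next=#  (t=3,i=13, bit9=1)
  nb .#...: next=#  (t=0,i=7, bit8=1)
  nb ..###: next=#  (t=2,i=16, bit7=1)
  nb ..##.: next=#  (t=0,i=11, bit6=1)
  nb ..#.#: next=.  (t=0,i=16, bit5=0)
  nb ..#..: next=.  (t=3,i=12, bit4=0)
  nb ...##: next=#  (t=0,i=10, bit3=1)
  nb ...#.: next=#  (t=0,i=15, bit2=1)
  nb ....#: next=.  (t=0,i=9, bit1=0)
  nb .....: next=#  (t=7,i=5, bit0=1)
  bits 10101011110110000110101111001101 = 2883087309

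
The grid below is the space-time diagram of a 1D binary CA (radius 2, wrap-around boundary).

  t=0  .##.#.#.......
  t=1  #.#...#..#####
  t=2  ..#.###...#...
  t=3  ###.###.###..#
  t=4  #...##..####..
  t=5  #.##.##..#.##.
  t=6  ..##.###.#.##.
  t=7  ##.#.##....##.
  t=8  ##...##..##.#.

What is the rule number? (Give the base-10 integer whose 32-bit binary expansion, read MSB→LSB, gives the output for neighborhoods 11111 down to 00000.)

  ##### -> .   bit 31 = 0  t=1,i=11
  ####. -> .   bit 30 = 0  t=1,i=13
  ###.# -> .   bit 29 = 0  t=1,i=0
  ###.. -> #   bit 28 = 1  t=2,i=6
  ##.## -> .   bit 27 = 0  t=3,i=3
  ##.#. -> .   bit 26 = 0  t=0,i=3
  ##..# -> #   bit 25 = 1  t=3,i=11
  ##... -> .   bit 24 = 0  t=2,i=7
  #.### -> #   bit 23 = 1  t=2,i=4
  #.##. -> #   bit 22 = 1  t=5,i=2
  #.#.# -> .   bit 21 = 0  t=0,i=4
  #.#.. -> #   bit 20 = 1  t=0,i=6
  #..## -> .   bit 19 = 0  t=1,i=8
  #..#. -> .   bit 18 = 0  t=4,i=13
  #...# -> #   bit 17 = 1  t=1,i=4
  #.... -> .   bit 16 = 0  t=0,i=8
  .#### -> #   bit 15 = 1  t=1,i=10
  .###. -> #   bit 14 = 1  t=2,i=5
  .##.# -> #   bit 13 = 1  t=0,i=2
  .##.. -> #   bit 12 = 1  t=4,i=5
  .#.## -> .   bit 11 = 0  t=2,i=3
  .#.#. -> .   bit 10 = 0  t=0,i=5
  .#..# -> .   bit 9 = 0  t=1,i=7
  .#... -> .   bit 8 = 0  t=0,i=7
  ..### -> .   bit 7 = 0  t=1,i=9
  ..##. -> .   bit 6 = 0  t=0,i=1
  ..#.# -> #   bit 5 = 1  t=2,i=2
  ..#.. -> #   bit 4 = 1  t=1,i=6
  ...## -> #   bit 3 = 1  t=0,i=0
  ...#. -> #   bit 2 = 1  t=1,i=5
  ....# -> #   bit 1 = 1  t=0,i=13
  ..... -> #   bit 0 = 1  t=0,i=9
  bits 00010010110100101111000000111111 = 315813951

315813951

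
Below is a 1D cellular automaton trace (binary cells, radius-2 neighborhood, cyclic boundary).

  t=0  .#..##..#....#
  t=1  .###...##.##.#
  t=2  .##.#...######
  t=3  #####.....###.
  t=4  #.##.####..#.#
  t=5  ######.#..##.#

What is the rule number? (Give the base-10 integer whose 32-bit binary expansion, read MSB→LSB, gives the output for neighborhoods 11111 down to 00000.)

  #####|#  b31=1 t=2,i=10
  ####.|#  b30=1 t=2,i=12
  ###.#|.  b29=0 t=2,i=13
  ###..|.  b28=0 t=1,i=3
  ##.##|#  b27=1 t=1,i=9
  ##.#.|#  b26=1 t=1,i=12
  ##..#|.  b25=0 t=0,i=6
  ##...|#  b24=1 t=1,i=4
  #.###|#  b23=1 t=1,i=1
  #.##.|#  b22=1 t=1,i=10
  #.#.#|#  b21=1 t=1,i=13
  #.#..|#  b20=1 t=0,i=1
  #..##|#  b19=1 t=0,i=3
  #..#.|#  b18=1 t=0,i=7
  #...#|.  b17=0 t=1,i=5
  #....|#  b16=1 t=0,i=10
  .####|.  b15=0 t=2,i=9
  .###.|#  b14=1 t=1,i=2
  .##.#|#  b13=1 t=1,i=8
  .##..|.  b12=0 t=0,i=5
  .#.##|.  b11=0 t=1,i=0
  .#.#.|.  b10=0 t=0,i=0
  .#..#|#  b9=1 t=0,i=2
  .#...|.  b8=0 t=0,i=9
  ..###|.  b7=0 t=2,i=8
  ..##.|.  b6=0 t=0,i=4
  ..#.#|#  b5=1 t=0,i=13
  ..#..|#  b4=1 t=0,i=8
  ...##|.  b3=0 t=1,i=6
  ...#.|.  b2=0 t=0,i=12
  ....#|#  b1=1 t=0,i=11
  .....|#  b0=1 t=3,i=7
  bits 11001101111111010110001000110011 = 3455935027

3455935027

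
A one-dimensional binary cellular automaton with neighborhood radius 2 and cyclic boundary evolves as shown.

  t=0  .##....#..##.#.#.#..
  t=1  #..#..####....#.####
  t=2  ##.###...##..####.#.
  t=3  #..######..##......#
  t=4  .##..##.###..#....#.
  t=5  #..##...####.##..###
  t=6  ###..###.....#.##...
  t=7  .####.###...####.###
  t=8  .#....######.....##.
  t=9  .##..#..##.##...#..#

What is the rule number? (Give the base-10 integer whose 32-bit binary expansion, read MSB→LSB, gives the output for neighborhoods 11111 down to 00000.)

  #####|#  b31=1 t=1,i=18
  ####.|.  b30=0 t=1,i=8
  ###.#|.  b29=0 t=2,i=16
  ###..|#  b28=1 t=1,i=0
  ##.##|.  b27=0 t=2,i=2
  ##.#.|.  b26=0 t=0,i=12
  ##..#|#  b25=1 t=1,i=1
  ##...|#  b24=1 t=0,i=3
  #.###|#  b23=1 t=1,i=16
  #.##.|#  b22=1 t=2,i=0
  #.#.#|.  b21=0 t=0,i=13
  #.#..|#  b20=1 t=0,i=17
  #..##|#  b19=1 t=0,i=9
  #..#.|.  b18=0 t=1,i=2
  #...#|#  b17=1 t=0,i=19
  #....|.  b16=0 t=0,i=4
  .####|.  b15=0 t=1,i=7
  .###.|#  b14=1 t=2,i=4
  .##.#|.  b13=0 t=0,i=11
  .##..|.  b12=0 t=0,i=2
  .#.##|#  b11=1 t=1,i=15
  .#.#.|#  b10=1 t=0,i=14
  .#..#|#  b9=1 t=0,i=8
  .#...|#  b8=1 t=0,i=18
  ..###|.  b7=0 t=1,i=6
  ..##.|.  b6=0 t=0,i=1
  ..#.#|#  b5=1 t=1,i=14
  ..#..|#  b4=1 t=0,i=7
  ...##|#  b3=1 t=0,i=0
  ...#.|#  b2=1 t=0,i=6
  ....#|.  b1=0 t=0,i=5
  .....|.  b0=0 t=3,i=15
  bits 10010011110110100100111100111100 = 2480557884

2480557884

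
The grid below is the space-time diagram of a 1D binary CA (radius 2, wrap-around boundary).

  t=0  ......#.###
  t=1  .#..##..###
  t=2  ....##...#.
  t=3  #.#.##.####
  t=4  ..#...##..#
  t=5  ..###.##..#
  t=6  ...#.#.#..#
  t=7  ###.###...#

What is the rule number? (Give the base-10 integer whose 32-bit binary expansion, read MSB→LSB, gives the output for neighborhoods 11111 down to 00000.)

1487099222

  nb #####: next=.  (t=3,i=9, bit31=0)
  nb ####.: next=#  (t=3,i=10, bit30=1)
  nb ###.#: next=.  (t=1,i=10, bit29=0)
  nb ###..: next=#  (t=0,i=10, bit28=1)
  nb ##.##: next=#  (t=3,i=6, bit27=1)
  nb ##.#.: next=.  (t=1,i=0, bit26=0)
  nb ##..#: next=.  (t=1,i=6, bit25=0)
  nb ##...: next=.  (t=0,i=0, bit24=0)
  nb #.###: next=#  (t=0,i=8, bit23=1)
  nb #.##.: next=.  (t=3,i=4, bit22=0)
  nb #.#.#: next=#  (t=3,i=2, bit21=1)
  nb #.#..: next=.  (t=1,i=1, bit20=0)
  nb #..##: next=.  (t=1,i=3, bit19=0)
  nb #..#.: next=.  (t=4,i=1, bit18=0)
  nb #...#: next=#  (t=2,i=7, bit17=1)
  nb #....: next=#  (t=0,i=1, bit16=1)
  nb .####: next=.  (t=3,i=8, bit15=0)
  nb .###.: next=#  (t=0,i=9, bit14=1)
  nb .##.#: next=.  (t=3,i=5, bit13=0)
  nb .##..: next=#  (t=1,i=5, bit12=1)
  nb .#.##: next=.  (t=0,i=7, bit11=0)
  nb .#.#.: next=#  (t=6,i=4, bit10=1)
  nb .#..#: next=.  (t=1,i=2, bit9=0)
  nb .#...: next=#  (t=2,i=10, bit8=1)
  nb ..###: next=.  (t=1,i=8, bit7=0)
  nb ..##.: next=#  (t=1,i=4, bit6=1)
  nb ..#.#: next=.  (t=0,i=6, bit5=0)
  nb ..#..: next=#  (t=2,i=9, bit4=1)
  nb ...##: next=.  (t=2,i=3, bit3=0)
  nb ...#.: next=#  (t=0,i=5, bit2=1)
  nb ....#: next=#  (t=0,i=4, bit1=1)
  nb .....: next=.  (t=0,i=2, bit0=0)
  bits 01011000101000110101010101010110 = 1487099222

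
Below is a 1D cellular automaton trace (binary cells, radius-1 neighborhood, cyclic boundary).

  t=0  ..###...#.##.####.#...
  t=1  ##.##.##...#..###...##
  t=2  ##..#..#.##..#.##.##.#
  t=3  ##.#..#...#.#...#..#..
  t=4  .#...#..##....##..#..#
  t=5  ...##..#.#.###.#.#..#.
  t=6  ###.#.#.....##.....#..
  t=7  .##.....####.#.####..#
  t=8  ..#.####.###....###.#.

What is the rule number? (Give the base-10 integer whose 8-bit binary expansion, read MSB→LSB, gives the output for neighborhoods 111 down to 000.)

195

  ###|#  b7=1 t=0,i=3
  ##.|#  b6=1 t=0,i=4
  #.#|.  b5=0 t=0,i=9
  #..|.  b4=0 t=0,i=5
  .##|.  b3=0 t=0,i=2
  .#.|.  b2=0 t=0,i=8
  ..#|#  b1=1 t=0,i=1
  ...|#  b0=1 t=0,i=0
  bits 11000011 = 195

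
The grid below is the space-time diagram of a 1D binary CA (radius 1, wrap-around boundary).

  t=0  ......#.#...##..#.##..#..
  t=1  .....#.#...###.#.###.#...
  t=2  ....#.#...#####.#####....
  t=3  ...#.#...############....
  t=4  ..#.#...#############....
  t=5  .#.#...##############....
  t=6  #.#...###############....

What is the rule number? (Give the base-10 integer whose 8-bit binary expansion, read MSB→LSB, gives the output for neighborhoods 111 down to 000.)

  nb ###: next=#  (t=1,i=12, bit7=1)
  nb ##.: next=#  (t=0,i=13, bit6=1)
  nb #.#: next=#  (t=0,i=7, bit5=1)
  nb #..: next=.  (t=0,i=9, bit4=0)
  nb .##: next=#  (t=0,i=12, bit3=1)
  nb .#.: next=.  (t=0,i=6, bit2=0)
  nb ..#: next=#  (t=0,i=5, bit1=1)
  nb ...: next=.  (t=0,i=0, bit0=0)
  bits 11101010 = 234

234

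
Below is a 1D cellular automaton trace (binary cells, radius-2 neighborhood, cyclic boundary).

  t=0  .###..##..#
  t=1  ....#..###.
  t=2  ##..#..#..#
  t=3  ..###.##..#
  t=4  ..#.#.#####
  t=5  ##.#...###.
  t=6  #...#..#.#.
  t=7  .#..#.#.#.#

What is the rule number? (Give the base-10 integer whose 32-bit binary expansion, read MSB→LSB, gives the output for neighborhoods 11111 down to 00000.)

3812988305

  [31] ##### => #  t=4,i=8
  [30] ####. => #  t=4,i=9
  [29] ###.# => #  t=3,i=4
  [28] ###.. => .  t=0,i=3
  [27] ##.## => .  t=3,i=5
  [26] ##.#. => .  t=5,i=2
  [25] ##..# => #  t=0,i=4
  [24] ##... => #  t=1,i=10
  [23] #.### => .  t=0,i=1
  [22] #.##. => #  t=3,i=6
  [21] #.#.# => .  t=4,i=4
  [20] #.#.. => .  t=5,i=3
  [19] #..## => .  t=0,i=5
  [18] #..#. => #  t=0,i=9
  [17] #...# => .  t=5,i=5
  [16] #.... => #  t=1,i=0
  [15] .#### => #  t=4,i=7
  [14] .###. => .  t=0,i=2
  [13] .##.# => .  t=5,i=1
  [12] .##.. => #  t=0,i=7
  [11] .#.## => .  t=0,i=0
  [10] .#.#. => #  t=4,i=3
  [9] .#..# => .  t=1,i=5
  [8] .#... => #  t=5,i=4
  [7] ..### => #  t=1,i=7
  [6] ..##. => .  t=0,i=6
  [5] ..#.# => .  t=0,i=10
  [4] ..#.. => #  t=1,i=4
  [3] ...## => .  t=5,i=6
  [2] ...#. => .  t=1,i=3
  [1] ....# => .  t=1,i=2
  [0] ..... => #  t=1,i=1
  bits 11100011010001011001010110010001 = 3812988305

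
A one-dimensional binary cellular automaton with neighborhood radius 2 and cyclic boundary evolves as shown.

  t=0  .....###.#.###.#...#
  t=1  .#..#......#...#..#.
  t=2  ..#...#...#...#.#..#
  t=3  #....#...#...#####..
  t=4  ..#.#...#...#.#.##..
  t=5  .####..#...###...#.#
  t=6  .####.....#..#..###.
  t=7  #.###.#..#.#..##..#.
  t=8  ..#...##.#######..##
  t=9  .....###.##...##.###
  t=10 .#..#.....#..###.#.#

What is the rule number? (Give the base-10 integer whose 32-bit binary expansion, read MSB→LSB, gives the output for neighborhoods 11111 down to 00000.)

1352250988

  [31] ##### => .  t=3,i=15
  [30] ####. => #  t=3,i=16
  [29] ###.# => .  t=0,i=7
  [28] ###.. => #  t=3,i=17
  [27] ##.## => .  t=8,i=8
  [26] ##.#. => .  t=0,i=8
  [25] ##..# => .  t=3,i=18
  [24] ##... => .  t=4,i=18
  [23] #.### => #  t=0,i=11
  [22] #.##. => .  t=4,i=16
  [21] #.#.# => .  t=0,i=9
  [20] #.#.. => #  t=0,i=15
  [19] #..## => #  t=6,i=0
  [18] #..#. => .  t=1,i=0
  [17] #...# => .  t=0,i=17
  [16] #.... => #  t=0,i=1
  [15] .#### => #  t=3,i=14
  [14] .###. => .  t=0,i=6
  [13] .##.# => #  t=8,i=7
  [12] .##.. => #  t=4,i=17
  [11] .#.## => .  t=0,i=10
  [10] .#.#. => #  t=2,i=15
  [9] .#..# => #  t=1,i=2
  [8] .#... => .  t=0,i=0
  [7] ..### => .  t=0,i=5
  [6] ..##. => #  t=7,i=14
  [5] ..#.# => #  t=2,i=14
  [4] ..#.. => .  t=0,i=19
  [3] ...## => #  t=0,i=4
  [2] ...#. => #  t=0,i=18
  [1] ....# => .  t=0,i=3
  [0] ..... => .  t=0,i=2
  bits 01010000100110011011011001101100 = 1352250988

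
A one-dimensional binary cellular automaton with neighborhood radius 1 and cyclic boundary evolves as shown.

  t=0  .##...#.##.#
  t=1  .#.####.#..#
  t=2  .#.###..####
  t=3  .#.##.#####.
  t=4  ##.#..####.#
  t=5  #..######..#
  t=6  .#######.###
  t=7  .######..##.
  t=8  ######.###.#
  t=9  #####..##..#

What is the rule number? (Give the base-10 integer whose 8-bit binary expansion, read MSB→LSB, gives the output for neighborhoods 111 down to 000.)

  ### -> #   bit 7 = 1  t=1,i=4
  ##. -> .   bit 6 = 0  t=0,i=2
  #.# -> .   bit 5 = 0  t=0,i=0
  #.. -> #   bit 4 = 1  t=0,i=3
  .## -> #   bit 3 = 1  t=0,i=1
  .#. -> #   bit 2 = 1  t=0,i=6
  ..# -> #   bit 1 = 1  t=0,i=5
  ... -> #   bit 0 = 1  t=0,i=4
  bits 10011111 = 159

159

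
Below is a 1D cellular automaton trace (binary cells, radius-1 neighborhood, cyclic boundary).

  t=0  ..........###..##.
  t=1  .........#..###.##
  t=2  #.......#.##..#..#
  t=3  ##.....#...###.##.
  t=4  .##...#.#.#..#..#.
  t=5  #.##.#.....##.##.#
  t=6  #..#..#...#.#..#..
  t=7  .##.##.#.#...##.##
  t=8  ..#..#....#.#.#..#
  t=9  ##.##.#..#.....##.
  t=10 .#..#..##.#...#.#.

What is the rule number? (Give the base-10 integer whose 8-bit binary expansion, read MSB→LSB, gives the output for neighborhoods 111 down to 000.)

  ### -> .   bit 7 = 0  t=0,i=11
  ##. -> #   bit 6 = 1  t=0,i=12
  #.# -> .   bit 5 = 0  t=1,i=15
  #.. -> #   bit 4 = 1  t=0,i=13
  .## -> .   bit 3 = 0  t=0,i=10
  .#. -> .   bit 2 = 0  t=1,i=9
  ..# -> #   bit 1 = 1  t=0,i=9
  ... -> .   bit 0 = 0  t=0,i=0
  bits 01010010 = 82

82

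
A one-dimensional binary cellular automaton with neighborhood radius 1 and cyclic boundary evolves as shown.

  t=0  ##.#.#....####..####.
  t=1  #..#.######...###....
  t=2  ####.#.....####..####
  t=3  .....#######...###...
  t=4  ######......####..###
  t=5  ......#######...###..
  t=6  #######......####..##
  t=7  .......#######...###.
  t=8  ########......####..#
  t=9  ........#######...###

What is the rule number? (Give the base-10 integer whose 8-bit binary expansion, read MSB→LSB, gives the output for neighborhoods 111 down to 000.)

31

  ### -> .   bit 7 = 0  t=0,i=11
  ##. -> .   bit 6 = 0  t=0,i=1
  #.# -> .   bit 5 = 0  t=0,i=2
  #.. -> #   bit 4 = 1  t=0,i=6
  .## -> #   bit 3 = 1  t=0,i=0
  .#. -> #   bit 2 = 1  t=0,i=3
  ..# -> #   bit 1 = 1  t=0,i=9
  ... -> #   bit 0 = 1  t=0,i=7
  bits 00011111 = 31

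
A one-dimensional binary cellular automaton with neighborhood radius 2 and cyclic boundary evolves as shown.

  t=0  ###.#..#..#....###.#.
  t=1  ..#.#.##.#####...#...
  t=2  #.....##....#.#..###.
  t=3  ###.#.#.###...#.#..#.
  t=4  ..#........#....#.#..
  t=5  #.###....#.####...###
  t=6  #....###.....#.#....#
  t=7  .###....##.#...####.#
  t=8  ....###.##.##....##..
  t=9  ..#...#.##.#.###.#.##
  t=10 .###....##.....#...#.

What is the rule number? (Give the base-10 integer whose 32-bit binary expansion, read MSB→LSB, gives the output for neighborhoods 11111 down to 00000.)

  ##### -> .   bit 31 = 0  t=1,i=11
  ####. -> #   bit 30 = 1  t=1,i=12
  ###.# -> #   bit 29 = 1  t=0,i=2
  ###.. -> .   bit 28 = 0  t=1,i=13
  ##.## -> .   bit 27 = 0  t=1,i=8
  ##.#. -> .   bit 26 = 0  t=0,i=3
  ##..# -> .   bit 25 = 0  t=9,i=0
  ##... -> #   bit 24 = 1  t=1,i=14
  #.### -> .   bit 23 = 0  t=0,i=0
  #.##. -> #   bit 22 = 1  t=1,i=6
  #.#.# -> .   bit 21 = 0  t=0,i=19
  #.#.. -> #   bit 20 = 1  t=0,i=4
  #..## -> #   bit 19 = 1  t=2,i=16
  #..#. -> #   bit 18 = 1  t=0,i=6
  #...# -> .   bit 17 = 0  t=1,i=15
  #.... -> #   bit 16 = 1  t=0,i=12
  .#### -> .   bit 15 = 0  t=1,i=10
  .###. -> .   bit 14 = 0  t=0,i=1
  .##.# -> #   bit 13 = 1  t=1,i=7
  .##.. -> .   bit 12 = 0  t=2,i=7
  .#.## -> .   bit 11 = 0  t=0,i=20
  .#.#. -> .   bit 10 = 0  t=1,i=3
  .#..# -> .   bit 9 = 0  t=0,i=5
  .#... -> #   bit 8 = 1  t=0,i=11
  ..### -> .   bit 7 = 0  t=0,i=15
  ..##. -> #   bit 6 = 1  t=2,i=6
  ..#.# -> .   bit 5 = 0  t=1,i=2
  ..#.. -> #   bit 4 = 1  t=0,i=7
  ...## -> .   bit 3 = 0  t=0,i=14
  ...#. -> .   bit 2 = 0  t=1,i=1
  ....# -> #   bit 1 = 1  t=0,i=13
  ..... -> .   bit 0 = 0  t=1,i=20
  bits 01100001010111010010000101010010 = 1633493330

1633493330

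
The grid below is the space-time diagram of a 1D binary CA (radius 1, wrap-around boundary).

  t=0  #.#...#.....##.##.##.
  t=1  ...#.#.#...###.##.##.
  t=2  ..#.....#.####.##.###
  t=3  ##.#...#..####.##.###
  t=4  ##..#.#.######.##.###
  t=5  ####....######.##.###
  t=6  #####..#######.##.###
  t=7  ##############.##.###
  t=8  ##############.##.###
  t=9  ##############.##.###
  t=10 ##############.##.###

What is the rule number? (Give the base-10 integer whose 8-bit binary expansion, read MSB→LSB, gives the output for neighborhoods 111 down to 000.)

218

  ###|#  b7=1 t=1,i=12
  ##.|#  b6=1 t=0,i=13
  #.#|.  b5=0 t=0,i=1
  #..|#  b4=1 t=0,i=3
  .##|#  b3=1 t=0,i=12
  .#.|.  b2=0 t=0,i=0
  ..#|#  b1=1 t=0,i=5
  ...|.  b0=0 t=0,i=4
  bits 11011010 = 218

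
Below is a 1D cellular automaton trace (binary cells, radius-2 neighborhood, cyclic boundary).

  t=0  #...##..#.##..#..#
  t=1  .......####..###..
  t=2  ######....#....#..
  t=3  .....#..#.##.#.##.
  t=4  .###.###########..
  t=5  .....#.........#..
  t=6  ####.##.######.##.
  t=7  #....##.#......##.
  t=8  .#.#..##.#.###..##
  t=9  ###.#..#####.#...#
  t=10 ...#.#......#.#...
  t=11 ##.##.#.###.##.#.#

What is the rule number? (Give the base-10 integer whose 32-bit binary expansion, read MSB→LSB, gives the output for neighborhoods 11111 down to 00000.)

350498611

  ##### -> .   bit 31 = 0  t=2,i=2
  ####. -> .   bit 30 = 0  t=1,i=9
  ###.# -> .   bit 29 = 0  t=4,i=3
  ###.. -> #   bit 28 = 1  t=1,i=10
  ##.## -> .   bit 27 = 0  t=4,i=4
  ##.#. -> #   bit 26 = 1  t=3,i=12
  ##..# -> .   bit 25 = 0  t=0,i=6
  ##... -> .   bit 24 = 0  t=0,i=1
  #.### -> #   bit 23 = 1  t=4,i=5
  #.##. -> #   bit 22 = 1  t=0,i=10
  #.#.# -> #   bit 21 = 1  t=3,i=13
  #.#.. -> .   bit 20 = 0  t=7,i=0
  #..## -> .   bit 19 = 0  t=0,i=16
  #..#. -> #   bit 18 = 1  t=0,i=7
  #...# -> .   bit 17 = 0  t=0,i=2
  #.... -> .   bit 16 = 0  t=1,i=17
  .#### -> .   bit 15 = 0  t=1,i=8
  .###. -> .   bit 14 = 0  t=1,i=14
  .##.# -> #   bit 13 = 1  t=3,i=11
  .##.. -> .   bit 12 = 0  t=0,i=0
  .#.## -> #   bit 11 = 1  t=0,i=9
  .#.#. -> #   bit 10 = 1  t=8,i=2
  .#..# -> #   bit 9 = 1  t=0,i=15
  .#... -> #   bit 8 = 1  t=2,i=11
  ..### -> .   bit 7 = 0  t=1,i=7
  ..##. -> .   bit 6 = 0  t=0,i=4
  ..#.# -> #   bit 5 = 1  t=0,i=8
  ..#.. -> #   bit 4 = 1  t=0,i=14
  ...## -> .   bit 3 = 0  t=0,i=3
  ...#. -> .   bit 2 = 0  t=2,i=9
  ....# -> #   bit 1 = 1  t=1,i=5
  ..... -> #   bit 0 = 1  t=1,i=0
  bits 00010100111001000010111100110011 = 350498611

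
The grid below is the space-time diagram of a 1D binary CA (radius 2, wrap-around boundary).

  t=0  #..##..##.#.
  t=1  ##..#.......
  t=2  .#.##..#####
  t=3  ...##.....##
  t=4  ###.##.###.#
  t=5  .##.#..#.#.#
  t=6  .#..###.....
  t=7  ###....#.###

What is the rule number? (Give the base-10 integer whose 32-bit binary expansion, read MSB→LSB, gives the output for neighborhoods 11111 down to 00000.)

  ##### -> .   bit 31 = 0  t=2,i=9
  ####. -> #   bit 30 = 1  t=2,i=10
  ###.# -> #   bit 29 = 1  t=2,i=11
  ###.. -> .   bit 28 = 0  t=6,i=6
  ##.## -> .   bit 27 = 0  t=4,i=3
  ##.#. -> .   bit 26 = 0  t=0,i=9
  ##..# -> .   bit 25 = 0  t=0,i=5
  ##... -> #   bit 24 = 1  t=3,i=0
  #.### -> #   bit 23 = 1  t=4,i=7
  #.##. -> #   bit 22 = 1  t=2,i=3
  #.#.# -> .   bit 21 = 0  t=0,i=10
  #.#.. -> #   bit 20 = 1  t=0,i=0
  #..## -> .   bit 19 = 0  t=0,i=2
  #..#. -> #   bit 18 = 1  t=1,i=3
  #...# -> #   bit 17 = 1  t=3,i=1
  #.... -> .   bit 16 = 0  t=1,i=6
  .#### -> .   bit 15 = 0  t=2,i=8
  .###. -> .   bit 14 = 0  t=4,i=8
  .##.# -> .   bit 13 = 0  t=0,i=8
  .##.. -> #   bit 12 = 1  t=0,i=4
  .#.## -> .   bit 11 = 0  t=2,i=2
  .#.#. -> .   bit 10 = 0  t=0,i=11
  .#..# -> #   bit 9 = 1  t=0,i=1
  .#... -> .   bit 8 = 0  t=1,i=5
  ..### -> .   bit 7 = 0  t=2,i=7
  ..##. -> .   bit 6 = 0  t=0,i=3
  ..#.# -> .   bit 5 = 0  t=5,i=7
  ..#.. -> #   bit 4 = 1  t=1,i=4
  ...## -> #   bit 3 = 1  t=1,i=11
  ...#. -> #   bit 2 = 1  t=6,i=0
  ....# -> #   bit 1 = 1  t=1,i=10
  ..... -> #   bit 0 = 1  t=1,i=7
  bits 01100001110101100001001000011111 = 1641419295

1641419295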